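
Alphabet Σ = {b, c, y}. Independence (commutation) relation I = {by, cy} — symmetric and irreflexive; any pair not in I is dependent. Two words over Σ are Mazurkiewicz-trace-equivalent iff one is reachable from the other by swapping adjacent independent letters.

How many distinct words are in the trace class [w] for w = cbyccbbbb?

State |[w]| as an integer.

9

drop 0:c onto floor
drop 1:b onto {0:c}
drop 2:y onto floor
drop 3:c onto {1:b}
drop 4:c onto {3:c}
drop 5:b onto {4:c}
drop 6:b onto {5:b}
drop 7:b onto {6:b}
drop 8:b onto {7:b}
ground layer = {0:c, 2:y}
drop-orders for the pieces not yet dropped (sum over which currently-grounded one goes next):
  1 to go: {2} 1  {8} 1
  2 to go: {2,8} 2  {7,8} 1
  3 to go: {2,7,8} 3  {6,7,8} 1
  4 to go: {2,6,7,8} 4  {5,6,7,8} 1
  5 to go: {2,5,6,7,8} 5  {4,5,6,7,8} 1
  6 to go: {2,4,5,6,7,8} 6  {3,4,5,6,7,8} 1
  7 to go: {1,3,4,5,6,7,8} 1  {2,3,4,5,6,7,8} 7
  if 0:c drops first: 8 orders
  if 2:y drops first: 1 orders
heap linearizations: 9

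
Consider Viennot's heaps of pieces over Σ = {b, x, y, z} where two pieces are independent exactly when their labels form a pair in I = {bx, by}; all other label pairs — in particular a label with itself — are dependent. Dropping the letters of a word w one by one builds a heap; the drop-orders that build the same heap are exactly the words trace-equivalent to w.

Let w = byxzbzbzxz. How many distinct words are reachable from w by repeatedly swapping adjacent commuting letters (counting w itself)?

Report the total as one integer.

3

drop 0:b onto floor
drop 1:y onto floor
drop 2:x onto {1:y}
drop 3:z onto {0:b, 2:x}
drop 4:b onto {3:z}
drop 5:z onto {4:b}
drop 6:b onto {5:z}
drop 7:z onto {6:b}
drop 8:x onto {7:z}
drop 9:z onto {8:x}
ground layer = {0:b, 1:y}
drop-orders for the pieces not yet dropped (sum over which currently-grounded one goes next):
  1 to go: {9} 1
  2 to go: {8,9} 1
  3 to go: {7,8,9} 1
  4 to go: {6,7,8,9} 1
  5 to go: {5,6,7,8,9} 1
  6 to go: {4,5,6,7,8,9} 1
  7 to go: {3,4,5,6,7,8,9} 1
  8 to go: {0,3,4,5,6,7,8,9} 1  {2,3,4,5,6,7,8,9} 1
  if 0:b drops first: 1 orders
  if 1:y drops first: 2 orders
heap linearizations: 3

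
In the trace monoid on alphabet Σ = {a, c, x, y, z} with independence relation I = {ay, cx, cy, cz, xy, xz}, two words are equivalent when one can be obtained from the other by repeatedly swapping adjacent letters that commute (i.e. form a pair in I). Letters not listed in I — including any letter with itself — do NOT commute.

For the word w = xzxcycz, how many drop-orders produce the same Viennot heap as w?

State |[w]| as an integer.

210

0(x) covers ∅
1(z) covers ∅
2(x) covers 0:x
3(c) covers ∅
4(y) covers 1:z
5(c) covers 3:c
6(z) covers 4:y
floor of heap: 0:x, 1:z, 3:c
completions by unplaced set U, small U first (add the entries for U minus each lowest piece of U):
  |U|=1: {2}:1  {5}:1  {6}:1
  |U|=2: {0,2}:1  {2,5}:2  {2,6}:2  {3,5}:1  {4,6}:1  {5,6}:2
  |U|=3: {0,2,5}:3  {0,2,6}:3  {1,4,6}:1  {2,3,5}:3  {2,4,6}:3  {2,5,6}:6  {3,5,6}:3  {4,5,6}:3
  |U|=4: {0,2,3,5}:6  {0,2,4,6}:6  {0,2,5,6}:12  {1,2,4,6}:4  {1,4,5,6}:4  {2,3,5,6}:12  {2,4,5,6}:12  {3,4,5,6}:6
  |U|=5: {0,1,2,4,6}:10  {0,2,3,5,6}:30  {0,2,4,5,6}:30  {1,2,4,5,6}:20  {1,3,4,5,6}:10  {2,3,4,5,6}:30
  start at 0(x): 60
  start at 1(z): 90
  start at 3(c): 60
sum over floor = 210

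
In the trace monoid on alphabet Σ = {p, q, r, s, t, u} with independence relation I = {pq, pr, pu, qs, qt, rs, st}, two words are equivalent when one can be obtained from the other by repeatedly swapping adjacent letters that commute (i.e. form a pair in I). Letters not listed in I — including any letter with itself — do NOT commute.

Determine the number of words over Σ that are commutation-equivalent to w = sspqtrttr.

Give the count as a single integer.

#0=s has no predecessor
#1=s depends on [0:s]
#2=p depends on [1:s]
#3=q has no predecessor
#4=t depends on [2:p]
#5=r depends on [3:q, 4:t]
#6=t depends on [5:r]
#7=t depends on [6:t]
#8=r depends on [7:t]
sources: [0:s, 3:q]
N(rest) = Σ N(rest − s) over sources s of rest; N(one piece) = 1:
  size 1 → [8]=1
  size 2 → [7,8]=1
  size 3 → [6,7,8]=1
  size 4 → [5,6,7,8]=1
  size 5 → [3,5,6,7,8]=1  [4,5,6,7,8]=1
  size 6 → [2,4,5,6,7,8]=1  [3,4,5,6,7,8]=2
  size 7 → [1,2,4,5,6,7,8]=1  [2,3,4,5,6,7,8]=3
  first=0(s) contributes 4
  first=3(q) contributes 1
|[w]| = 5

5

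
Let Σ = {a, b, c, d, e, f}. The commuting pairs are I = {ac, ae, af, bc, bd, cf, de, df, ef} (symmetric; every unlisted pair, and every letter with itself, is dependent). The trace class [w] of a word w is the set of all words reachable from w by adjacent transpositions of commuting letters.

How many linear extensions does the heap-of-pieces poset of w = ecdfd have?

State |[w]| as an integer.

5

piece 0:e — minimal
piece 1:c rests on {0:e}
piece 2:d rests on {1:c}
piece 3:f — minimal
piece 4:d rests on {2:d}
minimal pieces: {0:e, 3:f}
ways to finish when only these pieces remain (= sum over removing one remaining piece with nothing left below it):
  1 left: {3}→1  {4}→1
  2 left: {2,4}→1  {3,4}→2
  3 left: {1,2,4}→1  {2,3,4}→3
  placing 0:e first → 4 extensions
  placing 3:f first → 1 extensions
total linear extensions = 5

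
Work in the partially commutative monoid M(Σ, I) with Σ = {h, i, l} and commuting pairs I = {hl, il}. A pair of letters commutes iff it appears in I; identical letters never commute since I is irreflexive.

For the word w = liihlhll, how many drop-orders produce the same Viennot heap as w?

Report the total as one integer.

piece 0:l — minimal
piece 1:i — minimal
piece 2:i rests on {1:i}
piece 3:h rests on {2:i}
piece 4:l rests on {0:l}
piece 5:h rests on {3:h}
piece 6:l rests on {4:l}
piece 7:l rests on {6:l}
minimal pieces: {0:l, 1:i}
ways to finish when only these pieces remain (= sum over removing one remaining piece with nothing left below it):
  1 left: {5}→1  {7}→1
  2 left: {3,5}→1  {5,7}→2  {6,7}→1
  3 left: {2,3,5}→1  {3,5,7}→3  {4,6,7}→1  {5,6,7}→3
  4 left: {0,4,6,7}→1  {1,2,3,5}→1  {2,3,5,7}→4  {3,5,6,7}→6  {4,5,6,7}→4
  5 left: {0,4,5,6,7}→5  {1,2,3,5,7}→5  {2,3,5,6,7}→10  {3,4,5,6,7}→10
  6 left: {0,3,4,5,6,7}→15  {1,2,3,5,6,7}→15  {2,3,4,5,6,7}→20
  placing 0:l first → 35 extensions
  placing 1:i first → 35 extensions
total linear extensions = 70

70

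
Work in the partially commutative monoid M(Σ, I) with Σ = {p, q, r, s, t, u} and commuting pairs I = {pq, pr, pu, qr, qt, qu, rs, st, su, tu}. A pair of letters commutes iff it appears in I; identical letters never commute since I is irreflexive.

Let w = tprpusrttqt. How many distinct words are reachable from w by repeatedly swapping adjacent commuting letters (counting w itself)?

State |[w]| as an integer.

drop 0:t onto floor
drop 1:p onto {0:t}
drop 2:r onto {0:t}
drop 3:p onto {1:p}
drop 4:u onto {2:r}
drop 5:s onto {3:p}
drop 6:r onto {4:u}
drop 7:t onto {3:p, 6:r}
drop 8:t onto {7:t}
drop 9:q onto {5:s}
drop 10:t onto {8:t}
ground layer = {0:t}
drop-orders for the pieces not yet dropped (sum over which currently-grounded one goes next):
  1 to go: {9} 1  {10} 1
  2 to go: {5,9} 1  {8,10} 1  {9,10} 2
  3 to go: {5,9,10} 3  {7,8,10} 1  {8,9,10} 3
  4 to go: {5,8,9,10} 6  {6,7,8,10} 1  {7,8,9,10} 4
  5 to go: {4,6,7,8,10} 1  {5,7,8,9,10} 10  {6,7,8,9,10} 5
  6 to go: {2,4,6,7,8,10} 1  {3,5,7,8,9,10} 10  {4,6,7,8,9,10} 6  {5,6,7,8,9,10} 15
  7 to go: {1,3,5,7,8,9,10} 10  {2,4,6,7,8,9,10} 7  {3,5,6,7,8,9,10} 25  {4,5,6,7,8,9,10} 21
  8 to go: {1,3,5,6,7,8,9,10} 35  {2,4,5,6,7,8,9,10} 28  {3,4,5,6,7,8,9,10} 46
  9 to go: {1,3,4,5,6,7,8,9,10} 81  {2,3,4,5,6,7,8,9,10} 74
  if 0:t drops first: 155 orders

155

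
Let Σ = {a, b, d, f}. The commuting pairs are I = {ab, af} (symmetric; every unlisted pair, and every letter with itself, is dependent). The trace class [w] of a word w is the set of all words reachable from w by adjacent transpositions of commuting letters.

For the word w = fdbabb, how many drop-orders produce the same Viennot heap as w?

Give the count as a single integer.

4

#0=f has no predecessor
#1=d depends on [0:f]
#2=b depends on [1:d]
#3=a depends on [1:d]
#4=b depends on [2:b]
#5=b depends on [4:b]
sources: [0:f]
N(rest) = Σ N(rest − s) over sources s of rest; N(one piece) = 1:
  size 1 → [3]=1  [5]=1
  size 2 → [3,5]=2  [4,5]=1
  size 3 → [2,4,5]=1  [3,4,5]=3
  size 4 → [2,3,4,5]=4
  first=0(f) contributes 4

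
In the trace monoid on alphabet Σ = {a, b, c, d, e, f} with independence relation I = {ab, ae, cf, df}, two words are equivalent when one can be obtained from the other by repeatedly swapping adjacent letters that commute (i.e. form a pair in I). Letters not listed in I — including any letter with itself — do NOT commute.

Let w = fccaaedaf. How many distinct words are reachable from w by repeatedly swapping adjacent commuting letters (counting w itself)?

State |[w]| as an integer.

9

piece 0:f — minimal
piece 1:c — minimal
piece 2:c rests on {1:c}
piece 3:a rests on {0:f, 2:c}
piece 4:a rests on {3:a}
piece 5:e rests on {0:f, 2:c}
piece 6:d rests on {4:a, 5:e}
piece 7:a rests on {6:d}
piece 8:f rests on {7:a}
minimal pieces: {0:f, 1:c}
ways to finish when only these pieces remain (= sum over removing one remaining piece with nothing left below it):
  1 left: {8}→1
  2 left: {7,8}→1
  3 left: {6,7,8}→1
  4 left: {4,6,7,8}→1  {5,6,7,8}→1
  5 left: {3,4,6,7,8}→1  {4,5,6,7,8}→2
  6 left: {3,4,5,6,7,8}→3
  7 left: {0,3,4,5,6,7,8}→3  {2,3,4,5,6,7,8}→3
  placing 0:f first → 3 extensions
  placing 1:c first → 6 extensions
total linear extensions = 9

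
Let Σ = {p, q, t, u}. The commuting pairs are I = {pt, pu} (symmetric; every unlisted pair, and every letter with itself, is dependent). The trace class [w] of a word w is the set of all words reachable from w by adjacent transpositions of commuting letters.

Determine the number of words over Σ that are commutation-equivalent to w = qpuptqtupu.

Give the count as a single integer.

24

drop 0:q onto floor
drop 1:p onto {0:q}
drop 2:u onto {0:q}
drop 3:p onto {1:p}
drop 4:t onto {2:u}
drop 5:q onto {3:p, 4:t}
drop 6:t onto {5:q}
drop 7:u onto {6:t}
drop 8:p onto {5:q}
drop 9:u onto {7:u}
ground layer = {0:q}
drop-orders for the pieces not yet dropped (sum over which currently-grounded one goes next):
  1 to go: {8} 1  {9} 1
  2 to go: {7,9} 1  {8,9} 2
  3 to go: {6,7,9} 1  {7,8,9} 3
  4 to go: {6,7,8,9} 4
  5 to go: {5,6,7,8,9} 4
  6 to go: {3,5,6,7,8,9} 4  {4,5,6,7,8,9} 4
  7 to go: {1,3,5,6,7,8,9} 4  {2,4,5,6,7,8,9} 4  {3,4,5,6,7,8,9} 8
  8 to go: {1,3,4,5,6,7,8,9} 12  {2,3,4,5,6,7,8,9} 12
  if 0:q drops first: 24 orders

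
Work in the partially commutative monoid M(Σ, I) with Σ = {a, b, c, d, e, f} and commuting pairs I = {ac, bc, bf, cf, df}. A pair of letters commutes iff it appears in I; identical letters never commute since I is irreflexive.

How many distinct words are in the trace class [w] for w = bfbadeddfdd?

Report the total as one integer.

drop 0:b onto floor
drop 1:f onto floor
drop 2:b onto {0:b}
drop 3:a onto {1:f, 2:b}
drop 4:d onto {3:a}
drop 5:e onto {4:d}
drop 6:d onto {5:e}
drop 7:d onto {6:d}
drop 8:f onto {5:e}
drop 9:d onto {7:d}
drop 10:d onto {9:d}
ground layer = {0:b, 1:f}
drop-orders for the pieces not yet dropped (sum over which currently-grounded one goes next):
  1 to go: {8} 1  {10} 1
  2 to go: {8,10} 2  {9,10} 1
  3 to go: {7,9,10} 1  {8,9,10} 3
  4 to go: {6,7,9,10} 1  {7,8,9,10} 4
  5 to go: {6,7,8,9,10} 5
  6 to go: {5,6,7,8,9,10} 5
  7 to go: {4,5,6,7,8,9,10} 5
  8 to go: {3,4,5,6,7,8,9,10} 5
  9 to go: {1,3,4,5,6,7,8,9,10} 5  {2,3,4,5,6,7,8,9,10} 5
  if 0:b drops first: 10 orders
  if 1:f drops first: 5 orders
heap linearizations: 15

15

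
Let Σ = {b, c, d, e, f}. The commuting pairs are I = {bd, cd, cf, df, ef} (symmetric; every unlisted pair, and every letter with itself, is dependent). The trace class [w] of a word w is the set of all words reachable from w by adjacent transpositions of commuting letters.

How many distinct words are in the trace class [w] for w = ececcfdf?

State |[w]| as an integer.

piece 0:e — minimal
piece 1:c rests on {0:e}
piece 2:e rests on {1:c}
piece 3:c rests on {2:e}
piece 4:c rests on {3:c}
piece 5:f — minimal
piece 6:d rests on {2:e}
piece 7:f rests on {5:f}
minimal pieces: {0:e, 5:f}
ways to finish when only these pieces remain (= sum over removing one remaining piece with nothing left below it):
  1 left: {4}→1  {6}→1  {7}→1
  2 left: {3,4}→1  {4,6}→2  {4,7}→2  {5,7}→1  {6,7}→2
  3 left: {3,4,6}→3  {3,4,7}→3  {4,5,7}→3  {4,6,7}→6  {5,6,7}→3
  4 left: {2,3,4,6}→3  {3,4,5,7}→6  {3,4,6,7}→12  {4,5,6,7}→12
  5 left: {1,2,3,4,6}→3  {2,3,4,6,7}→15  {3,4,5,6,7}→30
  6 left: {0,1,2,3,4,6}→3  {1,2,3,4,6,7}→18  {2,3,4,5,6,7}→45
  placing 0:e first → 63 extensions
  placing 5:f first → 21 extensions
total linear extensions = 84

84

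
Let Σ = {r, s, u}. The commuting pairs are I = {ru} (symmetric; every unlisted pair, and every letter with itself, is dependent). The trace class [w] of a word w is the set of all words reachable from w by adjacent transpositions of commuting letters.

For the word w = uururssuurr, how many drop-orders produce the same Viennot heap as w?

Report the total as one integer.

0(u) covers ∅
1(u) covers 0:u
2(r) covers ∅
3(u) covers 1:u
4(r) covers 2:r
5(s) covers 3:u, 4:r
6(s) covers 5:s
7(u) covers 6:s
8(u) covers 7:u
9(r) covers 6:s
10(r) covers 9:r
floor of heap: 0:u, 2:r
completions by unplaced set U, small U first (add the entries for U minus each lowest piece of U):
  |U|=1: {8}:1  {10}:1
  |U|=2: {7,8}:1  {8,10}:2  {9,10}:1
  |U|=3: {7,8,10}:3  {8,9,10}:3
  |U|=4: {7,8,9,10}:6
  |U|=5: {6,7,8,9,10}:6
  |U|=6: {5,6,7,8,9,10}:6
  |U|=7: {3,5,6,7,8,9,10}:6  {4,5,6,7,8,9,10}:6
  |U|=8: {1,3,5,6,7,8,9,10}:6  {2,4,5,6,7,8,9,10}:6  {3,4,5,6,7,8,9,10}:12
  |U|=9: {0,1,3,5,6,7,8,9,10}:6  {1,3,4,5,6,7,8,9,10}:18  {2,3,4,5,6,7,8,9,10}:18
  start at 0(u): 36
  start at 2(r): 24
sum over floor = 60

60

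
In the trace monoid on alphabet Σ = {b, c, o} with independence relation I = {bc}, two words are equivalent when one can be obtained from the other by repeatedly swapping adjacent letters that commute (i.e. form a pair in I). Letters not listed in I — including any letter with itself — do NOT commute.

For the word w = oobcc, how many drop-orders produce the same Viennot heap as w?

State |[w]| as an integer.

3

0(o) covers ∅
1(o) covers 0:o
2(b) covers 1:o
3(c) covers 1:o
4(c) covers 3:c
floor of heap: 0:o
completions by unplaced set U, small U first (add the entries for U minus each lowest piece of U):
  |U|=1: {2}:1  {4}:1
  |U|=2: {2,4}:2  {3,4}:1
  |U|=3: {2,3,4}:3
  start at 0(o): 3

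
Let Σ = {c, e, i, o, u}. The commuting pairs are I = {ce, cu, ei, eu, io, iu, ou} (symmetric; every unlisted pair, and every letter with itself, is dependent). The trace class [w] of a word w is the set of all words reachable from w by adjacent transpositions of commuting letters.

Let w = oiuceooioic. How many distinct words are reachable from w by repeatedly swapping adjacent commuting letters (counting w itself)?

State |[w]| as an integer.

0(o) covers ∅
1(i) covers ∅
2(u) covers ∅
3(c) covers 0:o, 1:i
4(e) covers 0:o
5(o) covers 3:c, 4:e
6(o) covers 5:o
7(i) covers 3:c
8(o) covers 6:o
9(i) covers 7:i
10(c) covers 8:o, 9:i
floor of heap: 0:o, 1:i, 2:u
completions by unplaced set U, small U first (add the entries for U minus each lowest piece of U):
  |U|=1: {2}:1  {10}:1
  |U|=2: {2,10}:2  {8,10}:1  {9,10}:1
  |U|=3: {2,8,10}:3  {2,9,10}:3  {6,8,10}:1  {7,9,10}:1  {8,9,10}:2
  |U|=4: {2,6,8,10}:4  {2,7,9,10}:4  {2,8,9,10}:8  {5,6,8,10}:1  {6,8,9,10}:3  {7,8,9,10}:3
  |U|=5: {2,5,6,8,10}:5  {2,6,8,9,10}:15  {2,7,8,9,10}:15  {4,5,6,8,10}:1  {5,6,8,9,10}:4  {6,7,8,9,10}:6
  |U|=6: {2,4,5,6,8,10}:6  {2,5,6,8,9,10}:24  {2,6,7,8,9,10}:36  {4,5,6,8,9,10}:5  {5,6,7,8,9,10}:10
  |U|=7: {2,4,5,6,8,9,10}:35  {2,5,6,7,8,9,10}:70  {3,5,6,7,8,9,10}:10  {4,5,6,7,8,9,10}:15
  |U|=8: {1,3,5,6,7,8,9,10}:10  {2,3,5,6,7,8,9,10}:80  {2,4,5,6,7,8,9,10}:120  {3,4,5,6,7,8,9,10}:25
  |U|=9: {0,3,4,5,6,7,8,9,10}:25  {1,2,3,5,6,7,8,9,10}:90  {1,3,4,5,6,7,8,9,10}:35  {2,3,4,5,6,7,8,9,10}:225
  start at 0(o): 350
  start at 1(i): 250
  start at 2(u): 60
sum over floor = 660

660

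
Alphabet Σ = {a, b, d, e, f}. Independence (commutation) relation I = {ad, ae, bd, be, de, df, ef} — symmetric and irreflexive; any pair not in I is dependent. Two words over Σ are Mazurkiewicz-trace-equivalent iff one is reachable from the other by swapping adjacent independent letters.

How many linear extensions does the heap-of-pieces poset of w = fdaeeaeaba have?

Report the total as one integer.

piece 0:f — minimal
piece 1:d — minimal
piece 2:a rests on {0:f}
piece 3:e — minimal
piece 4:e rests on {3:e}
piece 5:a rests on {2:a}
piece 6:e rests on {4:e}
piece 7:a rests on {5:a}
piece 8:b rests on {7:a}
piece 9:a rests on {8:b}
minimal pieces: {0:f, 1:d, 3:e}
ways to finish when only these pieces remain (= sum over removing one remaining piece with nothing left below it):
  1 left: {1}→1  {6}→1  {9}→1
  2 left: {1,6}→2  {1,9}→2  {4,6}→1  {6,9}→2  {8,9}→1
  3 left: {1,4,6}→3  {1,6,9}→6  {1,8,9}→3  {3,4,6}→1  {4,6,9}→3  {6,8,9}→3  {7,8,9}→1
  4 left: {1,3,4,6}→4  {1,4,6,9}→12  {1,6,8,9}→12  {1,7,8,9}→4  {3,4,6,9}→4  {4,6,8,9}→6  {5,7,8,9}→1  {6,7,8,9}→4
  5 left: {1,3,4,6,9}→20  {1,4,6,8,9}→30  {1,5,7,8,9}→5  {1,6,7,8,9}→20  {2,5,7,8,9}→1  {3,4,6,8,9}→10  {4,6,7,8,9}→10  {5,6,7,8,9}→5
  6 left: {0,2,5,7,8,9}→1  {1,2,5,7,8,9}→6  {1,3,4,6,8,9}→60  {1,4,6,7,8,9}→60  {1,5,6,7,8,9}→30  {2,5,6,7,8,9}→6  {3,4,6,7,8,9}→20  {4,5,6,7,8,9}→15
  7 left: {0,1,2,5,7,8,9}→7  {0,2,5,6,7,8,9}→7  {1,2,5,6,7,8,9}→42  {1,3,4,6,7,8,9}→140  {1,4,5,6,7,8,9}→105  {2,4,5,6,7,8,9}→21  {3,4,5,6,7,8,9}→35
  8 left: {0,1,2,5,6,7,8,9}→56  {0,2,4,5,6,7,8,9}→28  {1,2,4,5,6,7,8,9}→168  {1,3,4,5,6,7,8,9}→280  {2,3,4,5,6,7,8,9}→56
  placing 0:f first → 504 extensions
  placing 1:d first → 84 extensions
  placing 3:e first → 252 extensions
total linear extensions = 840

840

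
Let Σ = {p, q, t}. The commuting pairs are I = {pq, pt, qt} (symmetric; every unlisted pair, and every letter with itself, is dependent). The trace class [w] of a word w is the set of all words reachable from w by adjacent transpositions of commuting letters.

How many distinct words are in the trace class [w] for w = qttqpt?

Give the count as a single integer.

0(q) covers ∅
1(t) covers ∅
2(t) covers 1:t
3(q) covers 0:q
4(p) covers ∅
5(t) covers 2:t
floor of heap: 0:q, 1:t, 4:p
completions by unplaced set U, small U first (add the entries for U minus each lowest piece of U):
  |U|=1: {3}:1  {4}:1  {5}:1
  |U|=2: {0,3}:1  {2,5}:1  {3,4}:2  {3,5}:2  {4,5}:2
  |U|=3: {0,3,4}:3  {0,3,5}:3  {1,2,5}:1  {2,3,5}:3  {2,4,5}:3  {3,4,5}:6
  |U|=4: {0,2,3,5}:6  {0,3,4,5}:12  {1,2,3,5}:4  {1,2,4,5}:4  {2,3,4,5}:12
  start at 0(q): 20
  start at 1(t): 30
  start at 4(p): 10
sum over floor = 60

60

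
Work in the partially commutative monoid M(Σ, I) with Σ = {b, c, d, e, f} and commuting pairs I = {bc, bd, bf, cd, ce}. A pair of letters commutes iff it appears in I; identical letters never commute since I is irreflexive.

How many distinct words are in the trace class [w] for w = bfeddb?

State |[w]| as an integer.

6

0(b) covers ∅
1(f) covers ∅
2(e) covers 0:b, 1:f
3(d) covers 2:e
4(d) covers 3:d
5(b) covers 2:e
floor of heap: 0:b, 1:f
completions by unplaced set U, small U first (add the entries for U minus each lowest piece of U):
  |U|=1: {4}:1  {5}:1
  |U|=2: {3,4}:1  {4,5}:2
  |U|=3: {3,4,5}:3
  |U|=4: {2,3,4,5}:3
  start at 0(b): 3
  start at 1(f): 3
sum over floor = 6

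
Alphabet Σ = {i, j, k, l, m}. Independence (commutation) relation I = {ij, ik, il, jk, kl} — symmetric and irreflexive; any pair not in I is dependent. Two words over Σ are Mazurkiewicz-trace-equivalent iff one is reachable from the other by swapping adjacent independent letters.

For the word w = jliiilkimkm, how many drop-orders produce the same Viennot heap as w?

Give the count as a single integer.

280

piece 0:j — minimal
piece 1:l rests on {0:j}
piece 2:i — minimal
piece 3:i rests on {2:i}
piece 4:i rests on {3:i}
piece 5:l rests on {1:l}
piece 6:k — minimal
piece 7:i rests on {4:i}
piece 8:m rests on {5:l, 6:k, 7:i}
piece 9:k rests on {8:m}
piece 10:m rests on {9:k}
minimal pieces: {0:j, 2:i, 6:k}
ways to finish when only these pieces remain (= sum over removing one remaining piece with nothing left below it):
  1 left: {10}→1
  2 left: {9,10}→1
  3 left: {8,9,10}→1
  4 left: {5,8,9,10}→1  {6,8,9,10}→1  {7,8,9,10}→1
  5 left: {1,5,8,9,10}→1  {4,7,8,9,10}→1  {5,6,8,9,10}→2  {5,7,8,9,10}→2  {6,7,8,9,10}→2
  6 left: {0,1,5,8,9,10}→1  {1,5,6,8,9,10}→3  {1,5,7,8,9,10}→3  {3,4,7,8,9,10}→1  {4,5,7,8,9,10}→3  {4,6,7,8,9,10}→3  {5,6,7,8,9,10}→6
  7 left: {0,1,5,6,8,9,10}→4  {0,1,5,7,8,9,10}→4  {1,4,5,7,8,9,10}→6  {1,5,6,7,8,9,10}→12  {2,3,4,7,8,9,10}→1  {3,4,5,7,8,9,10}→4  {3,4,6,7,8,9,10}→4  {4,5,6,7,8,9,10}→12
  8 left: {0,1,4,5,7,8,9,10}→10  {0,1,5,6,7,8,9,10}→20  {1,3,4,5,7,8,9,10}→10  {1,4,5,6,7,8,9,10}→30  {2,3,4,5,7,8,9,10}→5  {2,3,4,6,7,8,9,10}→5  {3,4,5,6,7,8,9,10}→20
  9 left: {0,1,3,4,5,7,8,9,10}→20  {0,1,4,5,6,7,8,9,10}→60  {1,2,3,4,5,7,8,9,10}→15  {1,3,4,5,6,7,8,9,10}→60  {2,3,4,5,6,7,8,9,10}→30
  placing 0:j first → 105 extensions
  placing 2:i first → 140 extensions
  placing 6:k first → 35 extensions
total linear extensions = 280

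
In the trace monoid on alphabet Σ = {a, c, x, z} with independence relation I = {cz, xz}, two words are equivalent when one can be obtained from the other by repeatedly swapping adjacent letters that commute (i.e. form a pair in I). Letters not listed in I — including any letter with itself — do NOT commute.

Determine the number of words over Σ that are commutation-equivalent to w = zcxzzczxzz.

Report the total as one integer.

210

#0=z has no predecessor
#1=c has no predecessor
#2=x depends on [1:c]
#3=z depends on [0:z]
#4=z depends on [3:z]
#5=c depends on [2:x]
#6=z depends on [4:z]
#7=x depends on [5:c]
#8=z depends on [6:z]
#9=z depends on [8:z]
sources: [0:z, 1:c]
N(rest) = Σ N(rest − s) over sources s of rest; N(one piece) = 1:
  size 1 → [7]=1  [9]=1
  size 2 → [5,7]=1  [7,9]=2  [8,9]=1
  size 3 → [2,5,7]=1  [5,7,9]=3  [6,8,9]=1  [7,8,9]=3
  size 4 → [1,2,5,7]=1  [2,5,7,9]=4  [4,6,8,9]=1  [5,7,8,9]=6  [6,7,8,9]=4
  size 5 → [1,2,5,7,9]=5  [2,5,7,8,9]=10  [3,4,6,8,9]=1  [4,6,7,8,9]=5  [5,6,7,8,9]=10
  size 6 → [0,3,4,6,8,9]=1  [1,2,5,7,8,9]=15  [2,5,6,7,8,9]=20  [3,4,6,7,8,9]=6  [4,5,6,7,8,9]=15
  size 7 → [0,3,4,6,7,8,9]=7  [1,2,5,6,7,8,9]=35  [2,4,5,6,7,8,9]=35  [3,4,5,6,7,8,9]=21
  size 8 → [0,3,4,5,6,7,8,9]=28  [1,2,4,5,6,7,8,9]=70  [2,3,4,5,6,7,8,9]=56
  first=0(z) contributes 126
  first=1(c) contributes 84
|[w]| = 210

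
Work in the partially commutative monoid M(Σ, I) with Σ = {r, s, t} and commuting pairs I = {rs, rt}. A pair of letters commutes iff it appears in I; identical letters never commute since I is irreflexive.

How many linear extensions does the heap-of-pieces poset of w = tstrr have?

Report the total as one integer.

10

#0=t has no predecessor
#1=s depends on [0:t]
#2=t depends on [1:s]
#3=r has no predecessor
#4=r depends on [3:r]
sources: [0:t, 3:r]
N(rest) = Σ N(rest − s) over sources s of rest; N(one piece) = 1:
  size 1 → [2]=1  [4]=1
  size 2 → [1,2]=1  [2,4]=2  [3,4]=1
  size 3 → [0,1,2]=1  [1,2,4]=3  [2,3,4]=3
  first=0(t) contributes 6
  first=3(r) contributes 4
|[w]| = 10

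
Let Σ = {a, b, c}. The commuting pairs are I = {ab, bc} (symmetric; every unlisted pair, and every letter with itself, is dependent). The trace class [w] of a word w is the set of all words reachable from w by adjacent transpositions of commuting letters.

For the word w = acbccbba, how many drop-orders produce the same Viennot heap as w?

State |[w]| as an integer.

0(a) covers ∅
1(c) covers 0:a
2(b) covers ∅
3(c) covers 1:c
4(c) covers 3:c
5(b) covers 2:b
6(b) covers 5:b
7(a) covers 4:c
floor of heap: 0:a, 2:b
completions by unplaced set U, small U first (add the entries for U minus each lowest piece of U):
  |U|=1: {6}:1  {7}:1
  |U|=2: {4,7}:1  {5,6}:1  {6,7}:2
  |U|=3: {2,5,6}:1  {3,4,7}:1  {4,6,7}:3  {5,6,7}:3
  |U|=4: {1,3,4,7}:1  {2,5,6,7}:4  {3,4,6,7}:4  {4,5,6,7}:6
  |U|=5: {0,1,3,4,7}:1  {1,3,4,6,7}:5  {2,4,5,6,7}:10  {3,4,5,6,7}:10
  |U|=6: {0,1,3,4,6,7}:6  {1,3,4,5,6,7}:15  {2,3,4,5,6,7}:20
  start at 0(a): 35
  start at 2(b): 21
sum over floor = 56

56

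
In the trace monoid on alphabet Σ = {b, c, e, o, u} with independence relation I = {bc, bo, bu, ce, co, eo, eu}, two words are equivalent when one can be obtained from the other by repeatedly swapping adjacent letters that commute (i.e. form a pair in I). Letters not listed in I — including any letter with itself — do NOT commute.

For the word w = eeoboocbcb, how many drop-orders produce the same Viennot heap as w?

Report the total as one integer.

2520

drop 0:e onto floor
drop 1:e onto {0:e}
drop 2:o onto floor
drop 3:b onto {1:e}
drop 4:o onto {2:o}
drop 5:o onto {4:o}
drop 6:c onto floor
drop 7:b onto {3:b}
drop 8:c onto {6:c}
drop 9:b onto {7:b}
ground layer = {0:e, 2:o, 6:c}
drop-orders for the pieces not yet dropped (sum over which currently-grounded one goes next):
  1 to go: {5} 1  {8} 1  {9} 1
  2 to go: {4,5} 1  {5,8} 2  {5,9} 2  {6,8} 1  {7,9} 1  {8,9} 2
  3 to go: {2,4,5} 1  {3,7,9} 1  {4,5,8} 3  {4,5,9} 3  {5,6,8} 3  {5,7,9} 3  {5,8,9} 6  {6,8,9} 3  {7,8,9} 3
  4 to go: {1,3,7,9} 1  {2,4,5,8} 4  {2,4,5,9} 4  {3,5,7,9} 4  {3,7,8,9} 4  {4,5,6,8} 6  {4,5,7,9} 6  {4,5,8,9} 12  {5,6,8,9} 12  {5,7,8,9} 12  {6,7,8,9} 6
  5 to go: {0,1,3,7,9} 1  {1,3,5,7,9} 5  {1,3,7,8,9} 5  {2,4,5,6,8} 10  {2,4,5,7,9} 10  {2,4,5,8,9} 20  {3,4,5,7,9} 10  {3,5,7,8,9} 20  {3,6,7,8,9} 10  {4,5,6,8,9} 30  {4,5,7,8,9} 30  {5,6,7,8,9} 30
  6 to go: {0,1,3,5,7,9} 6  {0,1,3,7,8,9} 6  {1,3,4,5,7,9} 15  {1,3,5,7,8,9} 30  {1,3,6,7,8,9} 15  {2,3,4,5,7,9} 20  {2,4,5,6,8,9} 60  {2,4,5,7,8,9} 60  {3,4,5,7,8,9} 60  {3,5,6,7,8,9} 60  {4,5,6,7,8,9} 90
  7 to go: {0,1,3,4,5,7,9} 21  {0,1,3,5,7,8,9} 42  {0,1,3,6,7,8,9} 21  {1,2,3,4,5,7,9} 35  {1,3,4,5,7,8,9} 105  {1,3,5,6,7,8,9} 105  {2,3,4,5,7,8,9} 140  {2,4,5,6,7,8,9} 210  {3,4,5,6,7,8,9} 210
  8 to go: {0,1,2,3,4,5,7,9} 56  {0,1,3,4,5,7,8,9} 168  {0,1,3,5,6,7,8,9} 168  {1,2,3,4,5,7,8,9} 280  {1,3,4,5,6,7,8,9} 420  {2,3,4,5,6,7,8,9} 560
  if 0:e drops first: 1260 orders
  if 2:o drops first: 756 orders
  if 6:c drops first: 504 orders
heap linearizations: 2520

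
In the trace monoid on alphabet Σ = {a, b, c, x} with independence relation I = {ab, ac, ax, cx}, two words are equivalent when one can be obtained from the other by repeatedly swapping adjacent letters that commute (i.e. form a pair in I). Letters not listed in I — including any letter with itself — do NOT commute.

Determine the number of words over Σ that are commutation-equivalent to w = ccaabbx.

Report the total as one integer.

21

#0=c has no predecessor
#1=c depends on [0:c]
#2=a has no predecessor
#3=a depends on [2:a]
#4=b depends on [1:c]
#5=b depends on [4:b]
#6=x depends on [5:b]
sources: [0:c, 2:a]
N(rest) = Σ N(rest − s) over sources s of rest; N(one piece) = 1:
  size 1 → [3]=1  [6]=1
  size 2 → [2,3]=1  [3,6]=2  [5,6]=1
  size 3 → [2,3,6]=3  [3,5,6]=3  [4,5,6]=1
  size 4 → [1,4,5,6]=1  [2,3,5,6]=6  [3,4,5,6]=4
  size 5 → [0,1,4,5,6]=1  [1,3,4,5,6]=5  [2,3,4,5,6]=10
  first=0(c) contributes 15
  first=2(a) contributes 6
|[w]| = 21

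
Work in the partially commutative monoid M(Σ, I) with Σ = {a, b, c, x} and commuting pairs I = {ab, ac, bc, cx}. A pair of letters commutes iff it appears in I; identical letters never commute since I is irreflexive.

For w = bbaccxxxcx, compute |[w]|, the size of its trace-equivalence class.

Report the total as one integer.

#0=b has no predecessor
#1=b depends on [0:b]
#2=a has no predecessor
#3=c has no predecessor
#4=c depends on [3:c]
#5=x depends on [1:b, 2:a]
#6=x depends on [5:x]
#7=x depends on [6:x]
#8=c depends on [4:c]
#9=x depends on [7:x]
sources: [0:b, 2:a, 3:c]
N(rest) = Σ N(rest − s) over sources s of rest; N(one piece) = 1:
  size 1 → [8]=1  [9]=1
  size 2 → [4,8]=1  [7,9]=1  [8,9]=2
  size 3 → [3,4,8]=1  [4,8,9]=3  [6,7,9]=1  [7,8,9]=3
  size 4 → [3,4,8,9]=4  [4,7,8,9]=6  [5,6,7,9]=1  [6,7,8,9]=4
  size 5 → [1,5,6,7,9]=1  [2,5,6,7,9]=1  [3,4,7,8,9]=10  [4,6,7,8,9]=10  [5,6,7,8,9]=5
  size 6 → [0,1,5,6,7,9]=1  [1,2,5,6,7,9]=2  [1,5,6,7,8,9]=6  [2,5,6,7,8,9]=6  [3,4,6,7,8,9]=20  [4,5,6,7,8,9]=15
  size 7 → [0,1,2,5,6,7,9]=3  [0,1,5,6,7,8,9]=7  [1,2,5,6,7,8,9]=14  [1,4,5,6,7,8,9]=21  [2,4,5,6,7,8,9]=21  [3,4,5,6,7,8,9]=35
  size 8 → [0,1,2,5,6,7,8,9]=24  [0,1,4,5,6,7,8,9]=28  [1,2,4,5,6,7,8,9]=56  [1,3,4,5,6,7,8,9]=56  [2,3,4,5,6,7,8,9]=56
  first=0(b) contributes 168
  first=2(a) contributes 84
  first=3(c) contributes 108
|[w]| = 360

360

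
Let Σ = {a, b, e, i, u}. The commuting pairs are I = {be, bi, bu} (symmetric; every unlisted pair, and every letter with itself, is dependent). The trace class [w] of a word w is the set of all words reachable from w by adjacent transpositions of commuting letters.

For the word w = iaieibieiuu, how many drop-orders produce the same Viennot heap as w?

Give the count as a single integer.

drop 0:i onto floor
drop 1:a onto {0:i}
drop 2:i onto {1:a}
drop 3:e onto {2:i}
drop 4:i onto {3:e}
drop 5:b onto {1:a}
drop 6:i onto {4:i}
drop 7:e onto {6:i}
drop 8:i onto {7:e}
drop 9:u onto {8:i}
drop 10:u onto {9:u}
ground layer = {0:i}
drop-orders for the pieces not yet dropped (sum over which currently-grounded one goes next):
  1 to go: {5} 1  {10} 1
  2 to go: {5,10} 2  {9,10} 1
  3 to go: {5,9,10} 3  {8,9,10} 1
  4 to go: {5,8,9,10} 4  {7,8,9,10} 1
  5 to go: {5,7,8,9,10} 5  {6,7,8,9,10} 1
  6 to go: {4,6,7,8,9,10} 1  {5,6,7,8,9,10} 6
  7 to go: {3,4,6,7,8,9,10} 1  {4,5,6,7,8,9,10} 7
  8 to go: {2,3,4,6,7,8,9,10} 1  {3,4,5,6,7,8,9,10} 8
  9 to go: {2,3,4,5,6,7,8,9,10} 9
  if 0:i drops first: 9 orders

9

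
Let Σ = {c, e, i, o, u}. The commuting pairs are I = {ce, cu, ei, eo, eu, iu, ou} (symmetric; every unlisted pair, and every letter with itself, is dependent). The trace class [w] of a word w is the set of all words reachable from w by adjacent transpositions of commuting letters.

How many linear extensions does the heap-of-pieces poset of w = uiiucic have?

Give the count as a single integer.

#0=u has no predecessor
#1=i has no predecessor
#2=i depends on [1:i]
#3=u depends on [0:u]
#4=c depends on [2:i]
#5=i depends on [4:c]
#6=c depends on [5:i]
sources: [0:u, 1:i]
N(rest) = Σ N(rest − s) over sources s of rest; N(one piece) = 1:
  size 1 → [3]=1  [6]=1
  size 2 → [0,3]=1  [3,6]=2  [5,6]=1
  size 3 → [0,3,6]=3  [3,5,6]=3  [4,5,6]=1
  size 4 → [0,3,5,6]=6  [2,4,5,6]=1  [3,4,5,6]=4
  size 5 → [0,3,4,5,6]=10  [1,2,4,5,6]=1  [2,3,4,5,6]=5
  first=0(u) contributes 6
  first=1(i) contributes 15
|[w]| = 21

21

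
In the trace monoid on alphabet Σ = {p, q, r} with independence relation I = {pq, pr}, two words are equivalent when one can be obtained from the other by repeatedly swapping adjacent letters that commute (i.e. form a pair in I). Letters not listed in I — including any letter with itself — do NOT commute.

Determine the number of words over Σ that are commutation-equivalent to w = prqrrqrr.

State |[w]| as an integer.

drop 0:p onto floor
drop 1:r onto floor
drop 2:q onto {1:r}
drop 3:r onto {2:q}
drop 4:r onto {3:r}
drop 5:q onto {4:r}
drop 6:r onto {5:q}
drop 7:r onto {6:r}
ground layer = {0:p, 1:r}
drop-orders for the pieces not yet dropped (sum over which currently-grounded one goes next):
  1 to go: {0} 1  {7} 1
  2 to go: {0,7} 2  {6,7} 1
  3 to go: {0,6,7} 3  {5,6,7} 1
  4 to go: {0,5,6,7} 4  {4,5,6,7} 1
  5 to go: {0,4,5,6,7} 5  {3,4,5,6,7} 1
  6 to go: {0,3,4,5,6,7} 6  {2,3,4,5,6,7} 1
  if 0:p drops first: 1 orders
  if 1:r drops first: 7 orders
heap linearizations: 8

8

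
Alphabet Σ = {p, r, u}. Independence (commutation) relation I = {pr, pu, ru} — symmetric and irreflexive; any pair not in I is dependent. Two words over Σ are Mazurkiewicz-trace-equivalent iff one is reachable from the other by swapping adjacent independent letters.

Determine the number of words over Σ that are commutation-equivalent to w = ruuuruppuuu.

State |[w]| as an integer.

drop 0:r onto floor
drop 1:u onto floor
drop 2:u onto {1:u}
drop 3:u onto {2:u}
drop 4:r onto {0:r}
drop 5:u onto {3:u}
drop 6:p onto floor
drop 7:p onto {6:p}
drop 8:u onto {5:u}
drop 9:u onto {8:u}
drop 10:u onto {9:u}
ground layer = {0:r, 1:u, 6:p}
drop-orders for the pieces not yet dropped (sum over which currently-grounded one goes next):
  1 to go: {4} 1  {7} 1  {10} 1
  2 to go: {0,4} 1  {4,7} 2  {4,10} 2  {6,7} 1  {7,10} 2  {9,10} 1
  3 to go: {0,4,7} 3  {0,4,10} 3  {4,6,7} 3  {4,7,10} 6  {4,9,10} 3  {6,7,10} 3  {7,9,10} 3  {8,9,10} 1
  4 to go: {0,4,6,7} 6  {0,4,7,10} 12  {0,4,9,10} 6  {4,6,7,10} 12  {4,7,9,10} 12  {4,8,9,10} 4  {5,8,9,10} 1  {6,7,9,10} 6  {7,8,9,10} 4
  5 to go: {0,4,6,7,10} 30  {0,4,7,9,10} 30  {0,4,8,9,10} 10  {3,5,8,9,10} 1  {4,5,8,9,10} 5  {4,6,7,9,10} 30  {4,7,8,9,10} 20  {5,7,8,9,10} 5  {6,7,8,9,10} 10
  6 to go: {0,4,5,8,9,10} 15  {0,4,6,7,9,10} 90  {0,4,7,8,9,10} 60  {2,3,5,8,9,10} 1  {3,4,5,8,9,10} 6  {3,5,7,8,9,10} 6  {4,5,7,8,9,10} 30  {4,6,7,8,9,10} 60  {5,6,7,8,9,10} 15
  7 to go: {0,3,4,5,8,9,10} 21  {0,4,5,7,8,9,10} 105  {0,4,6,7,8,9,10} 210  {1,2,3,5,8,9,10} 1  {2,3,4,5,8,9,10} 7  {2,3,5,7,8,9,10} 7  {3,4,5,7,8,9,10} 42  {3,5,6,7,8,9,10} 21  {4,5,6,7,8,9,10} 105
  8 to go: {0,2,3,4,5,8,9,10} 28  {0,3,4,5,7,8,9,10} 168  {0,4,5,6,7,8,9,10} 420  {1,2,3,4,5,8,9,10} 8  {1,2,3,5,7,8,9,10} 8  {2,3,4,5,7,8,9,10} 56  {2,3,5,6,7,8,9,10} 28  {3,4,5,6,7,8,9,10} 168
  9 to go: {0,1,2,3,4,5,8,9,10} 36  {0,2,3,4,5,7,8,9,10} 252  {0,3,4,5,6,7,8,9,10} 756  {1,2,3,4,5,7,8,9,10} 72  {1,2,3,5,6,7,8,9,10} 36  {2,3,4,5,6,7,8,9,10} 252
  if 0:r drops first: 360 orders
  if 1:u drops first: 1260 orders
  if 6:p drops first: 360 orders
heap linearizations: 1980

1980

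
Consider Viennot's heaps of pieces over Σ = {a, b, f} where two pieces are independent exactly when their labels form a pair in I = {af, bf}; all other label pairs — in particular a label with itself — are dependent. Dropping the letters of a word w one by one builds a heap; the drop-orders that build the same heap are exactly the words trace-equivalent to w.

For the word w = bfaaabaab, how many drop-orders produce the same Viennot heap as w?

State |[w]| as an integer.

9

#0=b has no predecessor
#1=f has no predecessor
#2=a depends on [0:b]
#3=a depends on [2:a]
#4=a depends on [3:a]
#5=b depends on [4:a]
#6=a depends on [5:b]
#7=a depends on [6:a]
#8=b depends on [7:a]
sources: [0:b, 1:f]
N(rest) = Σ N(rest − s) over sources s of rest; N(one piece) = 1:
  size 1 → [1]=1  [8]=1
  size 2 → [1,8]=2  [7,8]=1
  size 3 → [1,7,8]=3  [6,7,8]=1
  size 4 → [1,6,7,8]=4  [5,6,7,8]=1
  size 5 → [1,5,6,7,8]=5  [4,5,6,7,8]=1
  size 6 → [1,4,5,6,7,8]=6  [3,4,5,6,7,8]=1
  size 7 → [1,3,4,5,6,7,8]=7  [2,3,4,5,6,7,8]=1
  first=0(b) contributes 8
  first=1(f) contributes 1
|[w]| = 9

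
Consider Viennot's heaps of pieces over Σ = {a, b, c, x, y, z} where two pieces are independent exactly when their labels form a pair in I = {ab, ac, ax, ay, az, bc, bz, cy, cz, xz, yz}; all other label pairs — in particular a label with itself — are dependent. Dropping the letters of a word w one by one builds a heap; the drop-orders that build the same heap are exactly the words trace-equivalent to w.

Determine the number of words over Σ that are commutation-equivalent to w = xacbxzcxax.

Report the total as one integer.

720

drop 0:x onto floor
drop 1:a onto floor
drop 2:c onto {0:x}
drop 3:b onto {0:x}
drop 4:x onto {2:c, 3:b}
drop 5:z onto floor
drop 6:c onto {4:x}
drop 7:x onto {6:c}
drop 8:a onto {1:a}
drop 9:x onto {7:x}
ground layer = {0:x, 1:a, 5:z}
drop-orders for the pieces not yet dropped (sum over which currently-grounded one goes next):
  1 to go: {5} 1  {8} 1  {9} 1
  2 to go: {1,8} 1  {5,8} 2  {5,9} 2  {7,9} 1  {8,9} 2
  3 to go: {1,5,8} 3  {1,8,9} 3  {5,7,9} 3  {5,8,9} 6  {6,7,9} 1  {7,8,9} 3
  4 to go: {1,5,8,9} 12  {1,7,8,9} 6  {4,6,7,9} 1  {5,6,7,9} 4  {5,7,8,9} 12  {6,7,8,9} 4
  5 to go: {1,5,7,8,9} 30  {1,6,7,8,9} 10  {2,4,6,7,9} 1  {3,4,6,7,9} 1  {4,5,6,7,9} 5  {4,6,7,8,9} 5  {5,6,7,8,9} 20
  6 to go: {1,4,6,7,8,9} 15  {1,5,6,7,8,9} 60  {2,3,4,6,7,9} 2  {2,4,5,6,7,9} 6  {2,4,6,7,8,9} 6  {3,4,5,6,7,9} 6  {3,4,6,7,8,9} 6  {4,5,6,7,8,9} 30
  7 to go: {0,2,3,4,6,7,9} 2  {1,2,4,6,7,8,9} 21  {1,3,4,6,7,8,9} 21  {1,4,5,6,7,8,9} 105  {2,3,4,5,6,7,9} 14  {2,3,4,6,7,8,9} 14  {2,4,5,6,7,8,9} 42  {3,4,5,6,7,8,9} 42
  8 to go: {0,2,3,4,5,6,7,9} 16  {0,2,3,4,6,7,8,9} 16  {1,2,3,4,6,7,8,9} 56  {1,2,4,5,6,7,8,9} 168  {1,3,4,5,6,7,8,9} 168  {2,3,4,5,6,7,8,9} 112
  if 0:x drops first: 504 orders
  if 1:a drops first: 144 orders
  if 5:z drops first: 72 orders
heap linearizations: 720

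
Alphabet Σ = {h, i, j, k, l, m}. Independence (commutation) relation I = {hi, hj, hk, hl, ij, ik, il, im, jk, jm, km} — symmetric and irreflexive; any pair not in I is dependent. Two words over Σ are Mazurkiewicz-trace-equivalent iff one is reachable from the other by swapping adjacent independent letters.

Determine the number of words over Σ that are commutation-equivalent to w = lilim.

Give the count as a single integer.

10

piece 0:l — minimal
piece 1:i — minimal
piece 2:l rests on {0:l}
piece 3:i rests on {1:i}
piece 4:m rests on {2:l}
minimal pieces: {0:l, 1:i}
ways to finish when only these pieces remain (= sum over removing one remaining piece with nothing left below it):
  1 left: {3}→1  {4}→1
  2 left: {1,3}→1  {2,4}→1  {3,4}→2
  3 left: {0,2,4}→1  {1,3,4}→3  {2,3,4}→3
  placing 0:l first → 6 extensions
  placing 1:i first → 4 extensions
total linear extensions = 10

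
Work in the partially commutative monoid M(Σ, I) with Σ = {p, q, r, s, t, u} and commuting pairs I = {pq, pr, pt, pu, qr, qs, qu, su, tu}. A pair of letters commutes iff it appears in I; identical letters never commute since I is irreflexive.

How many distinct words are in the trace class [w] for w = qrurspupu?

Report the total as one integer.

0(q) covers ∅
1(r) covers ∅
2(u) covers 1:r
3(r) covers 2:u
4(s) covers 3:r
5(p) covers 4:s
6(u) covers 3:r
7(p) covers 5:p
8(u) covers 6:u
floor of heap: 0:q, 1:r
completions by unplaced set U, small U first (add the entries for U minus each lowest piece of U):
  |U|=1: {0}:1  {7}:1  {8}:1
  |U|=2: {0,7}:2  {0,8}:2  {5,7}:1  {6,8}:1  {7,8}:2
  |U|=3: {0,5,7}:3  {0,6,8}:3  {0,7,8}:6  {4,5,7}:1  {5,7,8}:3  {6,7,8}:3
  |U|=4: {0,4,5,7}:4  {0,5,7,8}:12  {0,6,7,8}:12  {4,5,7,8}:4  {5,6,7,8}:6
  |U|=5: {0,4,5,7,8}:20  {0,5,6,7,8}:30  {4,5,6,7,8}:10
  |U|=6: {0,4,5,6,7,8}:60  {3,4,5,6,7,8}:10
  |U|=7: {0,3,4,5,6,7,8}:70  {2,3,4,5,6,7,8}:10
  start at 0(q): 10
  start at 1(r): 80
sum over floor = 90

90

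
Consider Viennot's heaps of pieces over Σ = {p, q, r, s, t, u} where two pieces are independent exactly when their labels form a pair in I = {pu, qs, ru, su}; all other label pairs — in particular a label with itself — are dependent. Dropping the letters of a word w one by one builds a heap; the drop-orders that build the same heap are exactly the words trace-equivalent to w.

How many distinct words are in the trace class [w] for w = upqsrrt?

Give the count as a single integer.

5

0(u) covers ∅
1(p) covers ∅
2(q) covers 0:u, 1:p
3(s) covers 1:p
4(r) covers 2:q, 3:s
5(r) covers 4:r
6(t) covers 5:r
floor of heap: 0:u, 1:p
completions by unplaced set U, small U first (add the entries for U minus each lowest piece of U):
  |U|=1: {6}:1
  |U|=2: {5,6}:1
  |U|=3: {4,5,6}:1
  |U|=4: {2,4,5,6}:1  {3,4,5,6}:1
  |U|=5: {0,2,4,5,6}:1  {2,3,4,5,6}:2
  start at 0(u): 2
  start at 1(p): 3
sum over floor = 5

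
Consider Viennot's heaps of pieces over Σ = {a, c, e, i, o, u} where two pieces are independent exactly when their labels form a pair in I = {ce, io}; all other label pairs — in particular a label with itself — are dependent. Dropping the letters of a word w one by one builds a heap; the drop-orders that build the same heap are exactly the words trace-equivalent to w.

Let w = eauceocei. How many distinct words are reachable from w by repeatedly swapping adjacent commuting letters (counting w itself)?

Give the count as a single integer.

drop 0:e onto floor
drop 1:a onto {0:e}
drop 2:u onto {1:a}
drop 3:c onto {2:u}
drop 4:e onto {2:u}
drop 5:o onto {3:c, 4:e}
drop 6:c onto {5:o}
drop 7:e onto {5:o}
drop 8:i onto {6:c, 7:e}
ground layer = {0:e}
drop-orders for the pieces not yet dropped (sum over which currently-grounded one goes next):
  1 to go: {8} 1
  2 to go: {6,8} 1  {7,8} 1
  3 to go: {6,7,8} 2
  4 to go: {5,6,7,8} 2
  5 to go: {3,5,6,7,8} 2  {4,5,6,7,8} 2
  6 to go: {3,4,5,6,7,8} 4
  7 to go: {2,3,4,5,6,7,8} 4
  if 0:e drops first: 4 orders

4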